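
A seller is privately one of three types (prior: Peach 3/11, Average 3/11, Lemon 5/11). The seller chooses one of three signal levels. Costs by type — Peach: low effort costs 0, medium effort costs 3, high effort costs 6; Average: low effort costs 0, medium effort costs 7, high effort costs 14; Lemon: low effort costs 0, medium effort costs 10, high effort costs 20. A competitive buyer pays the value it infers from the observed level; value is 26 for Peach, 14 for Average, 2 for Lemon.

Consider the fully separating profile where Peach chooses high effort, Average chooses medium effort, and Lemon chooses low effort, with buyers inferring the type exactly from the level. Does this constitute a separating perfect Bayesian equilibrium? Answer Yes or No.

Separating prices: high effort → 26, medium effort → 14, low effort → 2.
Peach (assigned high effort): low effort: 2 − 0 = 2; medium effort: 14 − 3 = 11; high effort: 26 − 6 = 20. Peach stays.
Average (assigned medium effort): low effort: 2 − 0 = 2; medium effort: 14 − 7 = 7; high effort: 26 − 14 = 12. Average prefers high effort.
Lemon (assigned low effort): low effort: 2 − 0 = 2; medium effort: 14 − 10 = 4; high effort: 26 − 20 = 6. Lemon prefers high effort.
At least one type deviates; the separating profile fails.

No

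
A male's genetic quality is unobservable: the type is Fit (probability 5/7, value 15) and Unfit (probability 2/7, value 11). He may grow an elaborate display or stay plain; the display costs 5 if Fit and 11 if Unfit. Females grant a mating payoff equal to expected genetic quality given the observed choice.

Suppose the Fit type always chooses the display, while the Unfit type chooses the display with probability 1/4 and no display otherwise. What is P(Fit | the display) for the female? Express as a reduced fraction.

10/11

P(the display) = (5/7)·1 + (2/7)·(1/4) = 11/14.
By Bayes' rule, P(Fit | the display) = (5/7) / (11/14) = 10/11.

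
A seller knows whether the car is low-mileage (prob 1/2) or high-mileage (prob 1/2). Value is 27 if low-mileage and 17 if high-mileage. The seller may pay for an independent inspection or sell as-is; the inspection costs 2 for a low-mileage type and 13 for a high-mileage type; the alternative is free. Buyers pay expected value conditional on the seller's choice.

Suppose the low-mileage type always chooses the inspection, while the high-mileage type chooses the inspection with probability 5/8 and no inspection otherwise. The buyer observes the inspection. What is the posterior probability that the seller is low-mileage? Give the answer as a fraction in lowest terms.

P(the inspection) = (1/2)·1 + (1/2)·(5/8) = 13/16.
By Bayes' rule, P(low-mileage | the inspection) = (1/2) / (13/16) = 8/13.

8/13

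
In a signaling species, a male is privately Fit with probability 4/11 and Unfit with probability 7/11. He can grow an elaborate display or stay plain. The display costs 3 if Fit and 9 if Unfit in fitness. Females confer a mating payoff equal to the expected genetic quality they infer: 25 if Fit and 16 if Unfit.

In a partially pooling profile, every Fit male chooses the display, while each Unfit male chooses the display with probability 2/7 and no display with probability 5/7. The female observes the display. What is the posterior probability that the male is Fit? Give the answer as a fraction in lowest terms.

2/3

P(the display) = (4/11)·1 + (7/11)·(2/7) = 6/11.
By Bayes' rule, P(Fit | the display) = (4/11) / (6/11) = 2/3.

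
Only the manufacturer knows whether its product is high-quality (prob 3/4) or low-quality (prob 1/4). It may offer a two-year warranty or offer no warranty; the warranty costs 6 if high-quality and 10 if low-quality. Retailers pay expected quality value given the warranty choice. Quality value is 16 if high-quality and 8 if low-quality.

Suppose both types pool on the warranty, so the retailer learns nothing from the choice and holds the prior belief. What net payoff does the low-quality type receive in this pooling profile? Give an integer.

Pooled price = 3/4·16 + 1/4·8 = 14.
low-quality pays cost 10 for the warranty, so net payoff = 14 − 10 = 4.

4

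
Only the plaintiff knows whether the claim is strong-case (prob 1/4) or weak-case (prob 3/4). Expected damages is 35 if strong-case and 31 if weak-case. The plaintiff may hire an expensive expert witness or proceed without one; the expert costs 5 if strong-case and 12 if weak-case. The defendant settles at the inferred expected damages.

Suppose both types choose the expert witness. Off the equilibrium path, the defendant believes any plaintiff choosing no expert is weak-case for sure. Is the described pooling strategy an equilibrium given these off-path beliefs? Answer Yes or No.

On path, the defendant holds the prior and pays 1/4·35 + 3/4·31 = 32. Off path (no expert), believing weak-case, it pays 31.
strong-case: the expert witness nets 32 − 5 = 27; no expert nets 31. strong-case would deviate.
weak-case: the expert witness nets 32 − 12 = 20; no expert nets 31. weak-case would deviate.
A type deviates, so pooling fails.

No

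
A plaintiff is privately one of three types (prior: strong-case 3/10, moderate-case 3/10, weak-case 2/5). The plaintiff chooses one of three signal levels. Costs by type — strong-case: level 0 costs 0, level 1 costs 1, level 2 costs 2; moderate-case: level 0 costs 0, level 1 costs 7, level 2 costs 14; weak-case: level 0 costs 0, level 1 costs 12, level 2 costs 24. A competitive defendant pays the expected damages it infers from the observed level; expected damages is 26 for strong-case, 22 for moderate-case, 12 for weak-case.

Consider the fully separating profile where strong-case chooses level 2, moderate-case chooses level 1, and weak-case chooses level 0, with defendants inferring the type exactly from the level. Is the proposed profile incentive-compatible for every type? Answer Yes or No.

Yes

Separating settlements: level 2 → 26, level 1 → 22, level 0 → 12.
strong-case (assigned level 2): level 0: 12 − 0 = 12; level 1: 22 − 1 = 21; level 2: 26 − 2 = 24. strong-case stays.
moderate-case (assigned level 1): level 0: 12 − 0 = 12; level 1: 22 − 7 = 15; level 2: 26 − 14 = 12. moderate-case stays.
weak-case (assigned level 0): level 0: 12 − 0 = 12; level 1: 22 − 12 = 10; level 2: 26 − 24 = 2. weak-case stays.
Every type prefers its assigned level; separation holds.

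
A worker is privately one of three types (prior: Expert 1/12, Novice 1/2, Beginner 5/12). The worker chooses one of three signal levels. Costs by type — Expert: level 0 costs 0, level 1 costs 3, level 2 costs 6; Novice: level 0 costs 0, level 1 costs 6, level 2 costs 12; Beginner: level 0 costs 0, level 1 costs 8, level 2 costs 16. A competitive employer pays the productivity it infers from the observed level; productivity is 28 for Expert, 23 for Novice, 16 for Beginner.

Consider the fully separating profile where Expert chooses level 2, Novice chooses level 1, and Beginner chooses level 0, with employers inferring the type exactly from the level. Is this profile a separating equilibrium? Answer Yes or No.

Separating wages: level 2 → 28, level 1 → 23, level 0 → 16.
Expert (assigned level 2): level 0: 16 − 0 = 16; level 1: 23 − 3 = 20; level 2: 28 − 6 = 22. Expert stays.
Novice (assigned level 1): level 0: 16 − 0 = 16; level 1: 23 − 6 = 17; level 2: 28 − 12 = 16. Novice stays.
Beginner (assigned level 0): level 0: 16 − 0 = 16; level 1: 23 − 8 = 15; level 2: 28 − 16 = 12. Beginner stays.
Every type prefers its assigned level; separation holds.

Yes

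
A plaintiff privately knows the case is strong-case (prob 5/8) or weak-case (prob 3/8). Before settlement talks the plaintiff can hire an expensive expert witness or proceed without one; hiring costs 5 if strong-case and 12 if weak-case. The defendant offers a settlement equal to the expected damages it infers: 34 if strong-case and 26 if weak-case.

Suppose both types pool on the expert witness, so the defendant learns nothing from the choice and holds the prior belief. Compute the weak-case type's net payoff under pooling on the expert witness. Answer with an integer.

19

Pooled settlement = 5/8·34 + 3/8·26 = 31.
weak-case pays cost 12 for the expert witness, so net payoff = 31 − 12 = 19.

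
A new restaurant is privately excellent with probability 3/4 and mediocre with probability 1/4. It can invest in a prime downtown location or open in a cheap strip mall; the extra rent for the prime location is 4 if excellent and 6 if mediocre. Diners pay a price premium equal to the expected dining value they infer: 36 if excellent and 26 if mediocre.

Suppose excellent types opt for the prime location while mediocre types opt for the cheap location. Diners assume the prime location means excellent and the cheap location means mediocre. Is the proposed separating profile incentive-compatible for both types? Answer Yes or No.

Under these beliefs, the prime location earns price premium 36 and the cheap location earns price premium 26.
excellent: the prime location nets 36 − 4 = 32; the cheap location nets 26. excellent prefers the prime location.
mediocre: the prime location nets 36 − 6 = 30; the cheap location nets 26. mediocre would deviate to the prime location.
mediocre has a profitable deviation, so the profile is not an equilibrium.

No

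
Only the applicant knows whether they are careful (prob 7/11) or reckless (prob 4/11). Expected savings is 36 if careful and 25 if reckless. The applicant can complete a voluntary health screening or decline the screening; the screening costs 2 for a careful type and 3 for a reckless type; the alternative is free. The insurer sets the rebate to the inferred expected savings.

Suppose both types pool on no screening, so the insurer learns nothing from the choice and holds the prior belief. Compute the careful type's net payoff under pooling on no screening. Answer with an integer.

Pooled rebate = 7/11·36 + 4/11·25 = 32.
careful pays no cost for no screening, so net payoff = 32.

32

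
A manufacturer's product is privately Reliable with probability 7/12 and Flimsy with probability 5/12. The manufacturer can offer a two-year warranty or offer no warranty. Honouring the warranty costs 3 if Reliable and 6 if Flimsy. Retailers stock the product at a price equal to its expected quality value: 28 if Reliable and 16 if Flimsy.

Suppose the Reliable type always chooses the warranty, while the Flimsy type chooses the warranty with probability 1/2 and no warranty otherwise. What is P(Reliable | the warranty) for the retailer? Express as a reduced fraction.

P(the warranty) = (7/12)·1 + (5/12)·(1/2) = 19/24.
By Bayes' rule, P(Reliable | the warranty) = (7/12) / (19/24) = 14/19.

14/19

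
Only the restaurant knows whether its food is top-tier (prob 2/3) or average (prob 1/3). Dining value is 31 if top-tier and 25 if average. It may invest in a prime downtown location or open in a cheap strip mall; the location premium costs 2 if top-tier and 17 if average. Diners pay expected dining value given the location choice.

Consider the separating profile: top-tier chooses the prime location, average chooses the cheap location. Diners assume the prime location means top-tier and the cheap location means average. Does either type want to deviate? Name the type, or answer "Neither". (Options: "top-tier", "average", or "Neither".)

The prime location pays 31; the cheap location pays 25.
top-tier: assigned the prime location, nets 31 − 2 = 29; deviating to the cheap location nets 25.
average: assigned the cheap location, nets 25; deviating to the prime location nets 31 − 17 = 14.
Both types strictly prefer their assigned action; no profitable deviation.

Neither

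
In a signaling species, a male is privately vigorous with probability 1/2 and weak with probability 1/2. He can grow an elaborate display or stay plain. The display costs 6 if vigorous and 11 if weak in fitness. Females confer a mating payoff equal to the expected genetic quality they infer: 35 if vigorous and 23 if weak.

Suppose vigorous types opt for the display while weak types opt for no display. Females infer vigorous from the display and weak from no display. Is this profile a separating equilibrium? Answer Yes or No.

Under these beliefs, the display earns mating payoff 35 and no display earns mating payoff 23.
vigorous: the display nets 35 − 6 = 29; no display nets 23. vigorous prefers the display.
weak: the display nets 35 − 11 = 24; no display nets 23. weak would deviate to the display.
weak has a profitable deviation, so the profile is not an equilibrium.

No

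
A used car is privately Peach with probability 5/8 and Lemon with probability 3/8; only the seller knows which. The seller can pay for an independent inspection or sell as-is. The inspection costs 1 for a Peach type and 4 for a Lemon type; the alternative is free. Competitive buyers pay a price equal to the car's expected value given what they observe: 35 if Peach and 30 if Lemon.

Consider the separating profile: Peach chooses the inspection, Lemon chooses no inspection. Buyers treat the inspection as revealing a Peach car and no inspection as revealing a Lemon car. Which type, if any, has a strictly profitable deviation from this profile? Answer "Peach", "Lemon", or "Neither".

The inspection pays 35; no inspection pays 30.
Peach: assigned the inspection, nets 35 − 1 = 34; deviating to no inspection nets 30.
Lemon: assigned no inspection, nets 30; deviating to the inspection nets 35 − 4 = 31.
The Lemon type gains 1 by deviating.

Lemon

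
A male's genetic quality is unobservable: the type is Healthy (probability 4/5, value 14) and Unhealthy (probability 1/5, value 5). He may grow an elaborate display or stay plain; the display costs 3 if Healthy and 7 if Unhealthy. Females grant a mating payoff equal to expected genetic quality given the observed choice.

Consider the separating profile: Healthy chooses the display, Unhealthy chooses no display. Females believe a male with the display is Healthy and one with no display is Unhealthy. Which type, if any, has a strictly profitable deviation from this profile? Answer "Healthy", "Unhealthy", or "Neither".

Unhealthy

The display pays 14; no display pays 5.
Healthy: assigned the display, nets 14 − 3 = 11; deviating to no display nets 5.
Unhealthy: assigned no display, nets 5; deviating to the display nets 14 − 7 = 7.
The Unhealthy type gains 2 by deviating.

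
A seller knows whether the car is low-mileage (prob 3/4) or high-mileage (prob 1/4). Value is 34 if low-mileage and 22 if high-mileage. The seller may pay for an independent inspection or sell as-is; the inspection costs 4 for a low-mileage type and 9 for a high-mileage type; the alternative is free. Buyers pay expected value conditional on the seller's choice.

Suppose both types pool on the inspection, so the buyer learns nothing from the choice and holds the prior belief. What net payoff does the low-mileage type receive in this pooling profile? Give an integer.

27

Pooled price = 3/4·34 + 1/4·22 = 31.
low-mileage pays cost 4 for the inspection, so net payoff = 31 − 4 = 27.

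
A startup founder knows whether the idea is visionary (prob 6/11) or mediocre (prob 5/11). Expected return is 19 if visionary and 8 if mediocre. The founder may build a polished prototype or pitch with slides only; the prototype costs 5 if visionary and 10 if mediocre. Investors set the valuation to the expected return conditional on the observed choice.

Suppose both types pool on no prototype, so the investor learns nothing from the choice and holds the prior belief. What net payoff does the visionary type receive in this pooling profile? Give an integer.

Pooled valuation = 6/11·19 + 5/11·8 = 14.
visionary pays no cost for no prototype, so net payoff = 14.

14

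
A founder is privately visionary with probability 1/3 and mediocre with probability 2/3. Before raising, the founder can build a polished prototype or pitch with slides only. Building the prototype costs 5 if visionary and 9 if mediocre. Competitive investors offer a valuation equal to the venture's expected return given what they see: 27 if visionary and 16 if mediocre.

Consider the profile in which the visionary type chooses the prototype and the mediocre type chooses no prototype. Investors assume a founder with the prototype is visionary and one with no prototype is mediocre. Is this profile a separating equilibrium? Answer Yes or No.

Under these beliefs, the prototype earns valuation 27 and no prototype earns valuation 16.
visionary: the prototype nets 27 − 5 = 22; no prototype nets 16. visionary prefers the prototype.
mediocre: the prototype nets 27 − 9 = 18; no prototype nets 16. mediocre would deviate to the prototype.
mediocre has a profitable deviation, so the profile is not an equilibrium.

No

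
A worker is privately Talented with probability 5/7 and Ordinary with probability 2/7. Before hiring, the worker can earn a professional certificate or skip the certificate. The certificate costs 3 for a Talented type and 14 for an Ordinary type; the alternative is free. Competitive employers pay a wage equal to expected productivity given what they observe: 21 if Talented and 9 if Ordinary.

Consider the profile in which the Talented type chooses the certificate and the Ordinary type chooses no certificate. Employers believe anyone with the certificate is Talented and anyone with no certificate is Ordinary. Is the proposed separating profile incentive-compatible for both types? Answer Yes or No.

Under these beliefs, the certificate earns wage 21 and no certificate earns wage 9.
Talented: the certificate nets 21 − 3 = 18; no certificate nets 9. Talented prefers the certificate.
Ordinary: the certificate nets 21 − 14 = 7; no certificate nets 9. Ordinary prefers no certificate.
Neither type deviates, so the separating profile is an equilibrium.

Yes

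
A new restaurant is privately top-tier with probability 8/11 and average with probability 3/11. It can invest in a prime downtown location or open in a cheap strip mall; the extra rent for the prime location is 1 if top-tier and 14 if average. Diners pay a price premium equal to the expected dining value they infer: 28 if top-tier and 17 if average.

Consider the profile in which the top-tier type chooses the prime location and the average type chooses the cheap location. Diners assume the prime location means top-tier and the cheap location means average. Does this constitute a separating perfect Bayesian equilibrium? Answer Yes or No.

Under these beliefs, the prime location earns price premium 28 and the cheap location earns price premium 17.
top-tier: the prime location nets 28 − 1 = 27; the cheap location nets 17. top-tier prefers the prime location.
average: the prime location nets 28 − 14 = 14; the cheap location nets 17. average prefers the cheap location.
Neither type deviates, so the separating profile is an equilibrium.

Yes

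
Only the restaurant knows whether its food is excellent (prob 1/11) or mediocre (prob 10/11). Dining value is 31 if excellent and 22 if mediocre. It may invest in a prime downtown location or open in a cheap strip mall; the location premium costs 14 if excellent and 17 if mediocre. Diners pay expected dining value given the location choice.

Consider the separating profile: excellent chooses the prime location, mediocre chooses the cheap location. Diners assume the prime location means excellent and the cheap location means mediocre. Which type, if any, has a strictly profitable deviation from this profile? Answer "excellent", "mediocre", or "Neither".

The prime location pays 31; the cheap location pays 22.
excellent: assigned the prime location, nets 31 − 14 = 17; deviating to the cheap location nets 22.
mediocre: assigned the cheap location, nets 22; deviating to the prime location nets 31 − 17 = 14.
The excellent type gains 5 by deviating.

excellent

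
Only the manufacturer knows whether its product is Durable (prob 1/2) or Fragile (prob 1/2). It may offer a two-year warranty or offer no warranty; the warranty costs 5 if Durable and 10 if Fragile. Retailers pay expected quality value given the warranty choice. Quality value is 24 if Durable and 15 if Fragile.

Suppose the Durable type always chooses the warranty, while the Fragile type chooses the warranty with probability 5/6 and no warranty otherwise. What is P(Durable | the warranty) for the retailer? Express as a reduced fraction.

P(the warranty) = (1/2)·1 + (1/2)·(5/6) = 11/12.
By Bayes' rule, P(Durable | the warranty) = (1/2) / (11/12) = 6/11.

6/11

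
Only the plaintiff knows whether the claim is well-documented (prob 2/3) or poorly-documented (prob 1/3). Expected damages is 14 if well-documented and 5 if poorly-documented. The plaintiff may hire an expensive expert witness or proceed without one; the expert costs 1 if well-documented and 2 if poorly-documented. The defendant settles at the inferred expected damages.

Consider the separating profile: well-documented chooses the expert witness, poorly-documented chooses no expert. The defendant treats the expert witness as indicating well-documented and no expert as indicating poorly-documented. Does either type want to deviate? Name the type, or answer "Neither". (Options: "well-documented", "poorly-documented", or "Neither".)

The expert witness pays 14; no expert pays 5.
well-documented: assigned the expert witness, nets 14 − 1 = 13; deviating to no expert nets 5.
poorly-documented: assigned no expert, nets 5; deviating to the expert witness nets 14 − 2 = 12.
The poorly-documented type gains 7 by deviating.

poorly-documented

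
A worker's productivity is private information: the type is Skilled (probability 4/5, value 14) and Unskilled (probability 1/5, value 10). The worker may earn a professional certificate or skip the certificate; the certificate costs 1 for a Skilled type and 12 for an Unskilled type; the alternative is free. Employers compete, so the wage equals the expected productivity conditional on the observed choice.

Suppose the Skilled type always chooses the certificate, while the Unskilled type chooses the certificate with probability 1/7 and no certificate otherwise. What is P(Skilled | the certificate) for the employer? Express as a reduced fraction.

P(the certificate) = (4/5)·1 + (1/5)·(1/7) = 29/35.
By Bayes' rule, P(Skilled | the certificate) = (4/5) / (29/35) = 28/29.

28/29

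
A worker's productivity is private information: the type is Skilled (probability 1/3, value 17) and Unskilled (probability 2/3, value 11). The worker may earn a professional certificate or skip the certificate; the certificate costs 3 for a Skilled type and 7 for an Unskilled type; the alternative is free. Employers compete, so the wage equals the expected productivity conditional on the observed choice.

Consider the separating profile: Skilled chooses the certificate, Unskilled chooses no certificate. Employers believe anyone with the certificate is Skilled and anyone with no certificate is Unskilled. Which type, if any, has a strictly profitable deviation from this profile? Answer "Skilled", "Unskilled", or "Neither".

The certificate pays 17; no certificate pays 11.
Skilled: assigned the certificate, nets 17 − 3 = 14; deviating to no certificate nets 11.
Unskilled: assigned no certificate, nets 11; deviating to the certificate nets 17 − 7 = 10.
Both types strictly prefer their assigned action; no profitable deviation.

Neither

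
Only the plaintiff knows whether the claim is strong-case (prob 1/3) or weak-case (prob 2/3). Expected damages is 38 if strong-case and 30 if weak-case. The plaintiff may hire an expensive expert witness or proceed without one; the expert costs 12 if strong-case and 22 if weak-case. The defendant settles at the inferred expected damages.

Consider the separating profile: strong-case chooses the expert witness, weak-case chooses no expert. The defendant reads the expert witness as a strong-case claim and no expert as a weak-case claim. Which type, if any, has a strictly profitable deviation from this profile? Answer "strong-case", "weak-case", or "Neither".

The expert witness pays 38; no expert pays 30.
strong-case: assigned the expert witness, nets 38 − 12 = 26; deviating to no expert nets 30.
weak-case: assigned no expert, nets 30; deviating to the expert witness nets 38 − 22 = 16.
The strong-case type gains 4 by deviating.

strong-case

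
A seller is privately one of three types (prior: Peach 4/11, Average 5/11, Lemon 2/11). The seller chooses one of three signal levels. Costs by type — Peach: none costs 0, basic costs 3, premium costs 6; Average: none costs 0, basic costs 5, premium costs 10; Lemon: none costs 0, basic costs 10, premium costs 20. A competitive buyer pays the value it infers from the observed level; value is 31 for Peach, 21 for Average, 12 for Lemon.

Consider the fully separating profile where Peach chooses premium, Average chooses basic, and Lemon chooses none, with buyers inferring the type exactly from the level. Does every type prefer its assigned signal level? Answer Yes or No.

Separating prices: premium → 31, basic → 21, none → 12.
Peach (assigned premium): none: 12 − 0 = 12; basic: 21 − 3 = 18; premium: 31 − 6 = 25. Peach stays.
Average (assigned basic): none: 12 − 0 = 12; basic: 21 − 5 = 16; premium: 31 − 10 = 21. Average prefers premium.
Lemon (assigned none): none: 12 − 0 = 12; basic: 21 − 10 = 11; premium: 31 − 20 = 11. Lemon stays.
At least one type deviates; the separating profile fails.

No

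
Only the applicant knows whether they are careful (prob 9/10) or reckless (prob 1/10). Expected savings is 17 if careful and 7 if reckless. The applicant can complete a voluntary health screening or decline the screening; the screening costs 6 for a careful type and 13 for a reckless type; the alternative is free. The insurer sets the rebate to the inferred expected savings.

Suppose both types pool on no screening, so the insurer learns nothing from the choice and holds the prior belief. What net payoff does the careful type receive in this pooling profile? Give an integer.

16

Pooled rebate = 9/10·17 + 1/10·7 = 16.
careful pays no cost for no screening, so net payoff = 16.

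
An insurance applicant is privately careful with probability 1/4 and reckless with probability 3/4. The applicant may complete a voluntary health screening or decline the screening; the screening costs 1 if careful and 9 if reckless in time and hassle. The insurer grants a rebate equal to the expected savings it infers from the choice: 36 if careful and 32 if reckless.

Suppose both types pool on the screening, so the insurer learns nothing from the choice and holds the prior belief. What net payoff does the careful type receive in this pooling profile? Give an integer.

32

Pooled rebate = 1/4·36 + 3/4·32 = 33.
careful pays cost 1 for the screening, so net payoff = 33 − 1 = 32.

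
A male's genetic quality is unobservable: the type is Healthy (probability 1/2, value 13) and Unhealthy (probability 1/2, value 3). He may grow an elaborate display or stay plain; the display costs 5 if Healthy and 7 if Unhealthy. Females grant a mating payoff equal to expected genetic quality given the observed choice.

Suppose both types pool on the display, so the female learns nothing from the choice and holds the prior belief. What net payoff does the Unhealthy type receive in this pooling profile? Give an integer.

1

Pooled mating payoff = 1/2·13 + 1/2·3 = 8.
Unhealthy pays cost 7 for the display, so net payoff = 8 − 7 = 1.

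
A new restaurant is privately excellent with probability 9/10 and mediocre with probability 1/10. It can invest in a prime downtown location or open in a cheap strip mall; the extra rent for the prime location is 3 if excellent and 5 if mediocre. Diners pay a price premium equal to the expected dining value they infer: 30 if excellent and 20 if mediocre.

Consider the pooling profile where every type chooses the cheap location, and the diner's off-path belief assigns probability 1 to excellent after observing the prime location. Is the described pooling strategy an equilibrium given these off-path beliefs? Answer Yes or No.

Yes

On path, the diner holds the prior and pays 9/10·30 + 1/10·20 = 29. Off path (the prime location), believing excellent, it pays 30.
excellent: the cheap location nets 29; the prime location nets 30 − 3 = 27. excellent stays.
mediocre: the cheap location nets 29; the prime location nets 30 − 5 = 25. mediocre stays.
No type deviates, so pooling is sustained.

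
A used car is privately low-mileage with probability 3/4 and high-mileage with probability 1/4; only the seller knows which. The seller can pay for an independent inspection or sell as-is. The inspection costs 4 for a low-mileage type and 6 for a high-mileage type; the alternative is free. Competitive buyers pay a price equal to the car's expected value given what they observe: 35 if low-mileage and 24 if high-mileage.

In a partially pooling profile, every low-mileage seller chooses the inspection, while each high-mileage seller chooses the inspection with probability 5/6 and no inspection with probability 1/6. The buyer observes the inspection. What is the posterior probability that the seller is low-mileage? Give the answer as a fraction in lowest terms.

P(the inspection) = (3/4)·1 + (1/4)·(5/6) = 23/24.
By Bayes' rule, P(low-mileage | the inspection) = (3/4) / (23/24) = 18/23.

18/23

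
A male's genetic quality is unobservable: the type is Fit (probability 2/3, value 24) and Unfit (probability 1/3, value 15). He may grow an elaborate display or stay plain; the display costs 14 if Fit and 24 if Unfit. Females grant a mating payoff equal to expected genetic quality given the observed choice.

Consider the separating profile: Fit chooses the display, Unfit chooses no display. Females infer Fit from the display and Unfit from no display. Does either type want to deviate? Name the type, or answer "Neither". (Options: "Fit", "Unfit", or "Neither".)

The display pays 24; no display pays 15.
Fit: assigned the display, nets 24 − 14 = 10; deviating to no display nets 15.
Unfit: assigned no display, nets 15; deviating to the display nets 24 − 24 = 0.
The Fit type gains 5 by deviating.

Fit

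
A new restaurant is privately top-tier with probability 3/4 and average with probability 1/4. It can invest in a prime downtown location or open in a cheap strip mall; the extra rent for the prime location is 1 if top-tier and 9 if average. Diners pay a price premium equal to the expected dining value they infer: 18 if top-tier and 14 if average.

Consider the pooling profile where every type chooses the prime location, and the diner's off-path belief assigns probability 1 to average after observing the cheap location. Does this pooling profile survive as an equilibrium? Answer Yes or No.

On path, the diner holds the prior and pays 3/4·18 + 1/4·14 = 17. Off path (the cheap location), believing average, it pays 14.
top-tier: the prime location nets 17 − 1 = 16; the cheap location nets 14. top-tier stays.
average: the prime location nets 17 − 9 = 8; the cheap location nets 14. average would deviate.
A type deviates, so pooling fails.

No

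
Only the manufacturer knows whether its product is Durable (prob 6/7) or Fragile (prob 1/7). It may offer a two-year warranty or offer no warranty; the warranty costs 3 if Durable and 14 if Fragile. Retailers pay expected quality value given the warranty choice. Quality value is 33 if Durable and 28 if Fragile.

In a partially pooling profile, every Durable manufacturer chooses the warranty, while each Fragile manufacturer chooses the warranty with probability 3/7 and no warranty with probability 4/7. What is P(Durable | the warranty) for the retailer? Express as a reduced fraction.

14/15

P(the warranty) = (6/7)·1 + (1/7)·(3/7) = 45/49.
By Bayes' rule, P(Durable | the warranty) = (6/7) / (45/49) = 14/15.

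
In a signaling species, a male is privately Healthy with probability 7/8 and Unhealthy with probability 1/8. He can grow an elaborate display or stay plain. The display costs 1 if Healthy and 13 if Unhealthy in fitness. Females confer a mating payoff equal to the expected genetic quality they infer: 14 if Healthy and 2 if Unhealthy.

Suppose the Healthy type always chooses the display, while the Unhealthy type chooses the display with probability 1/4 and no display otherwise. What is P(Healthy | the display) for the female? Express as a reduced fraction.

P(the display) = (7/8)·1 + (1/8)·(1/4) = 29/32.
By Bayes' rule, P(Healthy | the display) = (7/8) / (29/32) = 28/29.

28/29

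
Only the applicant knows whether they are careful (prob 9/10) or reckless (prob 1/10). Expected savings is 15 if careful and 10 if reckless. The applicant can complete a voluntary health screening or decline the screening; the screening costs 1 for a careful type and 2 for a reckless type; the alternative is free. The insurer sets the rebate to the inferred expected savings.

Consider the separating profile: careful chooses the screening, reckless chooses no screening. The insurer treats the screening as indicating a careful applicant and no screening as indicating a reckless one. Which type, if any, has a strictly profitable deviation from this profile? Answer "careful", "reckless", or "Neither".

reckless

The screening pays 15; no screening pays 10.
careful: assigned the screening, nets 15 − 1 = 14; deviating to no screening nets 10.
reckless: assigned no screening, nets 10; deviating to the screening nets 15 − 2 = 13.
The reckless type gains 3 by deviating.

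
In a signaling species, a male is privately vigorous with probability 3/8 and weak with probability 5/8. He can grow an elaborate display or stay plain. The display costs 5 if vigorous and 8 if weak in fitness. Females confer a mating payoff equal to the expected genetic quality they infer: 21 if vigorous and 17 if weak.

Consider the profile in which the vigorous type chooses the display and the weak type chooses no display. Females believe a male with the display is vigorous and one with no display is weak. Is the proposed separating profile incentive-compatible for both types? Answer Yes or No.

Under these beliefs, the display earns mating payoff 21 and no display earns mating payoff 17.
vigorous: the display nets 21 − 5 = 16; no display nets 17. vigorous would deviate to no display.
weak: the display nets 21 − 8 = 13; no display nets 17. weak prefers no display.
vigorous has a profitable deviation, so the profile is not an equilibrium.

No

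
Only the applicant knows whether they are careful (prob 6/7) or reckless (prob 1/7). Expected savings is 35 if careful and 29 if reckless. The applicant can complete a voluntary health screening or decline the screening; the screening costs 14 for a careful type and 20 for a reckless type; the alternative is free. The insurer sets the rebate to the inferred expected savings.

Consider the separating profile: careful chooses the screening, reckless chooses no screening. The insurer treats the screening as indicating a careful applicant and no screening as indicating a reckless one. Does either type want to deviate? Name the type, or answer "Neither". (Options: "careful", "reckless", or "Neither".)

careful

The screening pays 35; no screening pays 29.
careful: assigned the screening, nets 35 − 14 = 21; deviating to no screening nets 29.
reckless: assigned no screening, nets 29; deviating to the screening nets 35 − 20 = 15.
The careful type gains 8 by deviating.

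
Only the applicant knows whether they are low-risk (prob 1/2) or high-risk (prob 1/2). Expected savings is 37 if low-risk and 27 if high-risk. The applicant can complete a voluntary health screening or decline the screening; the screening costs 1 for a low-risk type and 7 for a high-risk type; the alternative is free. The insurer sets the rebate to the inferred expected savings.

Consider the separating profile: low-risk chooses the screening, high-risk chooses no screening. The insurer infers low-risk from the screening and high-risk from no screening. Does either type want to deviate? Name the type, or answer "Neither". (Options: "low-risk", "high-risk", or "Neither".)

The screening pays 37; no screening pays 27.
low-risk: assigned the screening, nets 37 − 1 = 36; deviating to no screening nets 27.
high-risk: assigned no screening, nets 27; deviating to the screening nets 37 − 7 = 30.
The high-risk type gains 3 by deviating.

high-risk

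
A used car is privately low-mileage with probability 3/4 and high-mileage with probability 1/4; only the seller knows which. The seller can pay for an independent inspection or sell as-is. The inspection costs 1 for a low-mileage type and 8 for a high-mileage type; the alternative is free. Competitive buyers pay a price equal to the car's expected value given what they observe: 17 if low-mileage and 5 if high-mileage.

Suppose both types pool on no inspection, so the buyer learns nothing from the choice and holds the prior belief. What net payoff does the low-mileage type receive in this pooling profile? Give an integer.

14

Pooled price = 3/4·17 + 1/4·5 = 14.
low-mileage pays no cost for no inspection, so net payoff = 14.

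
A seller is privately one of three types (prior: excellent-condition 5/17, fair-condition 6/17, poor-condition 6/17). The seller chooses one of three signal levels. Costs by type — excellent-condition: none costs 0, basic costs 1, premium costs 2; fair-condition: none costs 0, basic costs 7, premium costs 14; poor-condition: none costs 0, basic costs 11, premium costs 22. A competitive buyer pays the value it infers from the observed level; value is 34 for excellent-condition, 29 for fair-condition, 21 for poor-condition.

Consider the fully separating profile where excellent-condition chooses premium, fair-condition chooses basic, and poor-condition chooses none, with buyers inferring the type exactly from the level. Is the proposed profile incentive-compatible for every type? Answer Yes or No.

Yes

Separating prices: premium → 34, basic → 29, none → 21.
excellent-condition (assigned premium): none: 21 − 0 = 21; basic: 29 − 1 = 28; premium: 34 − 2 = 32. excellent-condition stays.
fair-condition (assigned basic): none: 21 − 0 = 21; basic: 29 − 7 = 22; premium: 34 − 14 = 20. fair-condition stays.
poor-condition (assigned none): none: 21 − 0 = 21; basic: 29 − 11 = 18; premium: 34 − 22 = 12. poor-condition stays.
Every type prefers its assigned level; separation holds.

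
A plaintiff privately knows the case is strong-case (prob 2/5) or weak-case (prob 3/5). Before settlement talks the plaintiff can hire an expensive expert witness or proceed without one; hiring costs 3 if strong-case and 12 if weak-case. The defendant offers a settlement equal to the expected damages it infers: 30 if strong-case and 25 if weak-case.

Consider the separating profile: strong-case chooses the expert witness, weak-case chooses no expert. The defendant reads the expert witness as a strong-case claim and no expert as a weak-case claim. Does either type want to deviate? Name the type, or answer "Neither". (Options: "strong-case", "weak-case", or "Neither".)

The expert witness pays 30; no expert pays 25.
strong-case: assigned the expert witness, nets 30 − 3 = 27; deviating to no expert nets 25.
weak-case: assigned no expert, nets 25; deviating to the expert witness nets 30 − 12 = 18.
Both types strictly prefer their assigned action; no profitable deviation.

Neither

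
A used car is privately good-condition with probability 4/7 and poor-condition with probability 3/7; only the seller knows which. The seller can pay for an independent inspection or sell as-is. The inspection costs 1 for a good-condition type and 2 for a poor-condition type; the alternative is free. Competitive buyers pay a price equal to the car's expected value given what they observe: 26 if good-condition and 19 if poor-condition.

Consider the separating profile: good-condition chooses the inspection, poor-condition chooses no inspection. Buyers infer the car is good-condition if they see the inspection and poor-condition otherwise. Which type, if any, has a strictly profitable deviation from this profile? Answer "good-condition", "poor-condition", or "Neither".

poor-condition

The inspection pays 26; no inspection pays 19.
good-condition: assigned the inspection, nets 26 − 1 = 25; deviating to no inspection nets 19.
poor-condition: assigned no inspection, nets 19; deviating to the inspection nets 26 − 2 = 24.
The poor-condition type gains 5 by deviating.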